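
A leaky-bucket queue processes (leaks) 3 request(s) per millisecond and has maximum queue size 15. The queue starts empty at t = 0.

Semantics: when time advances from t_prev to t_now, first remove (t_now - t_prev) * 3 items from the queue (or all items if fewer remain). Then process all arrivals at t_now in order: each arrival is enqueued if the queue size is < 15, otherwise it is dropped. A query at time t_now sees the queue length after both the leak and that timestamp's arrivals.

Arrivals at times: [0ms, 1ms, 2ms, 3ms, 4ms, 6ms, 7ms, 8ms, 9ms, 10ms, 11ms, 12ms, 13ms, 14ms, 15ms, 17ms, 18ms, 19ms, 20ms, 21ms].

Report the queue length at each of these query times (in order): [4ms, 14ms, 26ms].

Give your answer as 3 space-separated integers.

Queue lengths at query times:
  query t=4ms: backlog = 1
  query t=14ms: backlog = 1
  query t=26ms: backlog = 0

Answer: 1 1 0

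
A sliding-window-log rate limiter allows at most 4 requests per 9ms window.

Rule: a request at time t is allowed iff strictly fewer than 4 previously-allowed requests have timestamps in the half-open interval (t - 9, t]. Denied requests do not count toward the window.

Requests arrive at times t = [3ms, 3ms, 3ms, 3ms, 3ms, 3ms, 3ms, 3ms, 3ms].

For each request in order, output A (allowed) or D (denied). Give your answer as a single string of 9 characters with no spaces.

Answer: AAAADDDDD

Derivation:
Tracking allowed requests in the window:
  req#1 t=3ms: ALLOW
  req#2 t=3ms: ALLOW
  req#3 t=3ms: ALLOW
  req#4 t=3ms: ALLOW
  req#5 t=3ms: DENY
  req#6 t=3ms: DENY
  req#7 t=3ms: DENY
  req#8 t=3ms: DENY
  req#9 t=3ms: DENY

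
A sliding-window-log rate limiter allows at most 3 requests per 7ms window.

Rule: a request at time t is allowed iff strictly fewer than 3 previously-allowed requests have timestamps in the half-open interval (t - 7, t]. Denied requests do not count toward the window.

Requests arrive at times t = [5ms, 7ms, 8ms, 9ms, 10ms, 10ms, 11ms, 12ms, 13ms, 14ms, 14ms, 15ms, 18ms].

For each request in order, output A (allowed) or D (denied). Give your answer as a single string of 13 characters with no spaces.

Answer: AAADDDDADADAD

Derivation:
Tracking allowed requests in the window:
  req#1 t=5ms: ALLOW
  req#2 t=7ms: ALLOW
  req#3 t=8ms: ALLOW
  req#4 t=9ms: DENY
  req#5 t=10ms: DENY
  req#6 t=10ms: DENY
  req#7 t=11ms: DENY
  req#8 t=12ms: ALLOW
  req#9 t=13ms: DENY
  req#10 t=14ms: ALLOW
  req#11 t=14ms: DENY
  req#12 t=15ms: ALLOW
  req#13 t=18ms: DENY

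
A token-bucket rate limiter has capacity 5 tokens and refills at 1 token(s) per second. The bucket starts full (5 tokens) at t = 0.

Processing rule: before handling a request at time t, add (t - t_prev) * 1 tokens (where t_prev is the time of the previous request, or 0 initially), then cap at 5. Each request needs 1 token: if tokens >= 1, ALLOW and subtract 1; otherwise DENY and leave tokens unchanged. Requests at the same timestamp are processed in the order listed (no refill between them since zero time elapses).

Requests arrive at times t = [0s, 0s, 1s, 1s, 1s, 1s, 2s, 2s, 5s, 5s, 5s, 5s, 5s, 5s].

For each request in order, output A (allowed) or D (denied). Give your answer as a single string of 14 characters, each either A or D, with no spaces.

Answer: AAAAAAADAAADDD

Derivation:
Simulating step by step:
  req#1 t=0s: ALLOW
  req#2 t=0s: ALLOW
  req#3 t=1s: ALLOW
  req#4 t=1s: ALLOW
  req#5 t=1s: ALLOW
  req#6 t=1s: ALLOW
  req#7 t=2s: ALLOW
  req#8 t=2s: DENY
  req#9 t=5s: ALLOW
  req#10 t=5s: ALLOW
  req#11 t=5s: ALLOW
  req#12 t=5s: DENY
  req#13 t=5s: DENY
  req#14 t=5s: DENY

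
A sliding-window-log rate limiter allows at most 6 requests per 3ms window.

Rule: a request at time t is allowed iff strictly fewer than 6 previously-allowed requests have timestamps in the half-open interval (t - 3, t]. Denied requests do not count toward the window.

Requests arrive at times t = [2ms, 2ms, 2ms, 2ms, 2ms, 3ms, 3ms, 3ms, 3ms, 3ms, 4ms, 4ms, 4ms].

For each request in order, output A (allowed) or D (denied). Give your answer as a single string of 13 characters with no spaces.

Tracking allowed requests in the window:
  req#1 t=2ms: ALLOW
  req#2 t=2ms: ALLOW
  req#3 t=2ms: ALLOW
  req#4 t=2ms: ALLOW
  req#5 t=2ms: ALLOW
  req#6 t=3ms: ALLOW
  req#7 t=3ms: DENY
  req#8 t=3ms: DENY
  req#9 t=3ms: DENY
  req#10 t=3ms: DENY
  req#11 t=4ms: DENY
  req#12 t=4ms: DENY
  req#13 t=4ms: DENY

Answer: AAAAAADDDDDDD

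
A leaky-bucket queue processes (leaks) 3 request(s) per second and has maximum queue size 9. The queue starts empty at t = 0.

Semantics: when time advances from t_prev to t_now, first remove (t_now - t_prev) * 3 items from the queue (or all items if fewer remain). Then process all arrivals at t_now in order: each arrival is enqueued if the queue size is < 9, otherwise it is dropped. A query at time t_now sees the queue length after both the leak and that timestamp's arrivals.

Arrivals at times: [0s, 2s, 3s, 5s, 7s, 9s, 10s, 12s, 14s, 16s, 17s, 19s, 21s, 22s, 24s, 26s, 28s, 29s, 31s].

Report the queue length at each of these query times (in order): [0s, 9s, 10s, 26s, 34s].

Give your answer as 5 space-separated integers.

Answer: 1 1 1 1 0

Derivation:
Queue lengths at query times:
  query t=0s: backlog = 1
  query t=9s: backlog = 1
  query t=10s: backlog = 1
  query t=26s: backlog = 1
  query t=34s: backlog = 0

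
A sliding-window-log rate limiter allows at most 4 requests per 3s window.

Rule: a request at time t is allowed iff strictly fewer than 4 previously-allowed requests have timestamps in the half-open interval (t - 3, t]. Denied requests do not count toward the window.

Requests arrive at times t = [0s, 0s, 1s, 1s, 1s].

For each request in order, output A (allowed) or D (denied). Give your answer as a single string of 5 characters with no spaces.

Tracking allowed requests in the window:
  req#1 t=0s: ALLOW
  req#2 t=0s: ALLOW
  req#3 t=1s: ALLOW
  req#4 t=1s: ALLOW
  req#5 t=1s: DENY

Answer: AAAAD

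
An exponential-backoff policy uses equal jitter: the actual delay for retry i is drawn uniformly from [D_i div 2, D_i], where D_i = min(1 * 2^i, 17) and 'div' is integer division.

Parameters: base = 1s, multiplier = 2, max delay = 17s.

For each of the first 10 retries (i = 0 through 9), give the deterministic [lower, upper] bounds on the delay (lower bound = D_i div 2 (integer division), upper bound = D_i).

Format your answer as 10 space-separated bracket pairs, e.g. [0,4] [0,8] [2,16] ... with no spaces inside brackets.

Computing bounds per retry:
  i=0: D_i=min(1*2^0,17)=1, bounds=[0,1]
  i=1: D_i=min(1*2^1,17)=2, bounds=[1,2]
  i=2: D_i=min(1*2^2,17)=4, bounds=[2,4]
  i=3: D_i=min(1*2^3,17)=8, bounds=[4,8]
  i=4: D_i=min(1*2^4,17)=16, bounds=[8,16]
  i=5: D_i=min(1*2^5,17)=17, bounds=[8,17]
  i=6: D_i=min(1*2^6,17)=17, bounds=[8,17]
  i=7: D_i=min(1*2^7,17)=17, bounds=[8,17]
  i=8: D_i=min(1*2^8,17)=17, bounds=[8,17]
  i=9: D_i=min(1*2^9,17)=17, bounds=[8,17]

Answer: [0,1] [1,2] [2,4] [4,8] [8,16] [8,17] [8,17] [8,17] [8,17] [8,17]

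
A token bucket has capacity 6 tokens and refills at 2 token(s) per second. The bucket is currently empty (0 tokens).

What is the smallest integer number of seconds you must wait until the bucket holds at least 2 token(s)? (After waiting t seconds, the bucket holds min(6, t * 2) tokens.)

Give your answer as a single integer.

Answer: 1

Derivation:
Need t * 2 >= 2, so t >= 2/2.
Smallest integer t = ceil(2/2) = 1.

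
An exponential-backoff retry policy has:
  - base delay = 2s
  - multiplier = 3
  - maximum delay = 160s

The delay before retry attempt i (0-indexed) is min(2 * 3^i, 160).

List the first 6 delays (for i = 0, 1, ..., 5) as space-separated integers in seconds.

Answer: 2 6 18 54 160 160

Derivation:
Computing each delay:
  i=0: min(2*3^0, 160) = 2
  i=1: min(2*3^1, 160) = 6
  i=2: min(2*3^2, 160) = 18
  i=3: min(2*3^3, 160) = 54
  i=4: min(2*3^4, 160) = 160
  i=5: min(2*3^5, 160) = 160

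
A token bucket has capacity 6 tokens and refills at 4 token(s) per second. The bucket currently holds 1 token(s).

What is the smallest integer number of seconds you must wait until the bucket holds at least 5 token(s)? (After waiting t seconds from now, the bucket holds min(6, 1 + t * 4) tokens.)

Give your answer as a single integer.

Answer: 1

Derivation:
Need 1 + t * 4 >= 5, so t >= 4/4.
Smallest integer t = ceil(4/4) = 1.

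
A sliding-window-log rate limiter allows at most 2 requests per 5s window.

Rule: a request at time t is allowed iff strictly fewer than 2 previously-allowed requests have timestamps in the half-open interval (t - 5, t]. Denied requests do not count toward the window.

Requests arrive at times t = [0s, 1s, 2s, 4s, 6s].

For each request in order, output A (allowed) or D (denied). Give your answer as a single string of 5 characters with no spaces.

Tracking allowed requests in the window:
  req#1 t=0s: ALLOW
  req#2 t=1s: ALLOW
  req#3 t=2s: DENY
  req#4 t=4s: DENY
  req#5 t=6s: ALLOW

Answer: AADDA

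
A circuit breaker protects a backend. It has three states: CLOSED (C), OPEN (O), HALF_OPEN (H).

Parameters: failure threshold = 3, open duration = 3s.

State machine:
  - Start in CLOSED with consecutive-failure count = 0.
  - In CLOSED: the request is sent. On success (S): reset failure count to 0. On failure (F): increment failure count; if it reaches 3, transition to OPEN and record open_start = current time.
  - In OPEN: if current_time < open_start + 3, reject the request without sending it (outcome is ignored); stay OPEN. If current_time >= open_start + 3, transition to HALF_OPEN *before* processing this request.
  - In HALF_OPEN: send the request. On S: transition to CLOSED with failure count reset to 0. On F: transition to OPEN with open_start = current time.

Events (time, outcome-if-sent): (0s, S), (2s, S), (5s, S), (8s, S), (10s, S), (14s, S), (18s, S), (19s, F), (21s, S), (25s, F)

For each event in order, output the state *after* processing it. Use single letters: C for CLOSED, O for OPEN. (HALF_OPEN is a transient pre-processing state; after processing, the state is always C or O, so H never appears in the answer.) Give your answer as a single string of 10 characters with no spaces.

Answer: CCCCCCCCCC

Derivation:
State after each event:
  event#1 t=0s outcome=S: state=CLOSED
  event#2 t=2s outcome=S: state=CLOSED
  event#3 t=5s outcome=S: state=CLOSED
  event#4 t=8s outcome=S: state=CLOSED
  event#5 t=10s outcome=S: state=CLOSED
  event#6 t=14s outcome=S: state=CLOSED
  event#7 t=18s outcome=S: state=CLOSED
  event#8 t=19s outcome=F: state=CLOSED
  event#9 t=21s outcome=S: state=CLOSED
  event#10 t=25s outcome=F: state=CLOSED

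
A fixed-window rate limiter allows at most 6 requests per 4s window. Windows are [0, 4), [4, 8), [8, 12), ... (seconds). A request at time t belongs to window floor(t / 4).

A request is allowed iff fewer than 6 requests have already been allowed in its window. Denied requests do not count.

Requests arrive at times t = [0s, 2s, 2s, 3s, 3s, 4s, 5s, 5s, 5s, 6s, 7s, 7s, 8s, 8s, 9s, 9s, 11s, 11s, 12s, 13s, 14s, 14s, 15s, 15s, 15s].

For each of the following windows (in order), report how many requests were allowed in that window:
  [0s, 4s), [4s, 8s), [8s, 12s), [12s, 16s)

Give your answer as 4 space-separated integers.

Processing requests:
  req#1 t=0s (window 0): ALLOW
  req#2 t=2s (window 0): ALLOW
  req#3 t=2s (window 0): ALLOW
  req#4 t=3s (window 0): ALLOW
  req#5 t=3s (window 0): ALLOW
  req#6 t=4s (window 1): ALLOW
  req#7 t=5s (window 1): ALLOW
  req#8 t=5s (window 1): ALLOW
  req#9 t=5s (window 1): ALLOW
  req#10 t=6s (window 1): ALLOW
  req#11 t=7s (window 1): ALLOW
  req#12 t=7s (window 1): DENY
  req#13 t=8s (window 2): ALLOW
  req#14 t=8s (window 2): ALLOW
  req#15 t=9s (window 2): ALLOW
  req#16 t=9s (window 2): ALLOW
  req#17 t=11s (window 2): ALLOW
  req#18 t=11s (window 2): ALLOW
  req#19 t=12s (window 3): ALLOW
  req#20 t=13s (window 3): ALLOW
  req#21 t=14s (window 3): ALLOW
  req#22 t=14s (window 3): ALLOW
  req#23 t=15s (window 3): ALLOW
  req#24 t=15s (window 3): ALLOW
  req#25 t=15s (window 3): DENY

Allowed counts by window: 5 6 6 6

Answer: 5 6 6 6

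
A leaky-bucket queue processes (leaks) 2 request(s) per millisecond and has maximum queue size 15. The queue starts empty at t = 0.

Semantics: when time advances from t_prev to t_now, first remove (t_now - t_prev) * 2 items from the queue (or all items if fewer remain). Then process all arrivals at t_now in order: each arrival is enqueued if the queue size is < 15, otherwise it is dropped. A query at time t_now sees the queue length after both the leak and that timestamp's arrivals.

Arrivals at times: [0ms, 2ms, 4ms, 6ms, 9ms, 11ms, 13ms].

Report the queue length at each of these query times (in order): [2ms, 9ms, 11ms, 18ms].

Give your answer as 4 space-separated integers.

Queue lengths at query times:
  query t=2ms: backlog = 1
  query t=9ms: backlog = 1
  query t=11ms: backlog = 1
  query t=18ms: backlog = 0

Answer: 1 1 1 0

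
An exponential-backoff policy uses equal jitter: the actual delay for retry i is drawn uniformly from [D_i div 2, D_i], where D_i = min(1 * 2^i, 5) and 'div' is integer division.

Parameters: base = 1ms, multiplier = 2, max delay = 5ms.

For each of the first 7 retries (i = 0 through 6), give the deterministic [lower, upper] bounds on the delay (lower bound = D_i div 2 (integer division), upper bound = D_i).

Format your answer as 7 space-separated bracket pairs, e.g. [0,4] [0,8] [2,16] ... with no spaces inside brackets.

Computing bounds per retry:
  i=0: D_i=min(1*2^0,5)=1, bounds=[0,1]
  i=1: D_i=min(1*2^1,5)=2, bounds=[1,2]
  i=2: D_i=min(1*2^2,5)=4, bounds=[2,4]
  i=3: D_i=min(1*2^3,5)=5, bounds=[2,5]
  i=4: D_i=min(1*2^4,5)=5, bounds=[2,5]
  i=5: D_i=min(1*2^5,5)=5, bounds=[2,5]
  i=6: D_i=min(1*2^6,5)=5, bounds=[2,5]

Answer: [0,1] [1,2] [2,4] [2,5] [2,5] [2,5] [2,5]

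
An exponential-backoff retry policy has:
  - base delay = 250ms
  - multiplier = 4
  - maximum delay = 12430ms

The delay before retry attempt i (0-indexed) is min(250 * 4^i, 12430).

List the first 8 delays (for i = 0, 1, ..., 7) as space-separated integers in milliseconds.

Answer: 250 1000 4000 12430 12430 12430 12430 12430

Derivation:
Computing each delay:
  i=0: min(250*4^0, 12430) = 250
  i=1: min(250*4^1, 12430) = 1000
  i=2: min(250*4^2, 12430) = 4000
  i=3: min(250*4^3, 12430) = 12430
  i=4: min(250*4^4, 12430) = 12430
  i=5: min(250*4^5, 12430) = 12430
  i=6: min(250*4^6, 12430) = 12430
  i=7: min(250*4^7, 12430) = 12430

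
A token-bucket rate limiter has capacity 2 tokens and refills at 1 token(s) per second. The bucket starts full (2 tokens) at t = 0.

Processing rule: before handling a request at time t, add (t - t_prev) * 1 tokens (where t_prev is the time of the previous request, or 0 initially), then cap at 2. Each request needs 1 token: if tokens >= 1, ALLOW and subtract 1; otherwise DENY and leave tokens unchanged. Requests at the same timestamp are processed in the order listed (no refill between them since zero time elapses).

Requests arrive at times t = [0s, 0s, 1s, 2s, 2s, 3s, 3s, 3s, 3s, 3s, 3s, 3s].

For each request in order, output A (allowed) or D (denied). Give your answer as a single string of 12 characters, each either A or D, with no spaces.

Simulating step by step:
  req#1 t=0s: ALLOW
  req#2 t=0s: ALLOW
  req#3 t=1s: ALLOW
  req#4 t=2s: ALLOW
  req#5 t=2s: DENY
  req#6 t=3s: ALLOW
  req#7 t=3s: DENY
  req#8 t=3s: DENY
  req#9 t=3s: DENY
  req#10 t=3s: DENY
  req#11 t=3s: DENY
  req#12 t=3s: DENY

Answer: AAAADADDDDDD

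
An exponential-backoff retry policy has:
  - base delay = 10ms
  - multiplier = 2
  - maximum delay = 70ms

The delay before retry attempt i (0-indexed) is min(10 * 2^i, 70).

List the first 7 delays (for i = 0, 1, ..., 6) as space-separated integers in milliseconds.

Answer: 10 20 40 70 70 70 70

Derivation:
Computing each delay:
  i=0: min(10*2^0, 70) = 10
  i=1: min(10*2^1, 70) = 20
  i=2: min(10*2^2, 70) = 40
  i=3: min(10*2^3, 70) = 70
  i=4: min(10*2^4, 70) = 70
  i=5: min(10*2^5, 70) = 70
  i=6: min(10*2^6, 70) = 70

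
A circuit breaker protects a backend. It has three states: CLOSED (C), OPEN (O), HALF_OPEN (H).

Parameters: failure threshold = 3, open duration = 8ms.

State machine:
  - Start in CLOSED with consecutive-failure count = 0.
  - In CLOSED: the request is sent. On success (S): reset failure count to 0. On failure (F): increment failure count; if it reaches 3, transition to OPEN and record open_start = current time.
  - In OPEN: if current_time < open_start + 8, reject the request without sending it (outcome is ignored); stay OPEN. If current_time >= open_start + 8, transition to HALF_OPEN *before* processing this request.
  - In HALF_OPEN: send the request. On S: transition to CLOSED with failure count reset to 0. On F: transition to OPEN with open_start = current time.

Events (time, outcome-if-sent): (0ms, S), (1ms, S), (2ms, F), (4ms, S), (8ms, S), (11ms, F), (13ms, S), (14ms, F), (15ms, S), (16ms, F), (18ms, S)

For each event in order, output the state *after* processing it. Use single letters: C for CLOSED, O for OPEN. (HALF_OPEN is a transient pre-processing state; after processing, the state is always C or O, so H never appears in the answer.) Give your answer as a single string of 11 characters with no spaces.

Answer: CCCCCCCCCCC

Derivation:
State after each event:
  event#1 t=0ms outcome=S: state=CLOSED
  event#2 t=1ms outcome=S: state=CLOSED
  event#3 t=2ms outcome=F: state=CLOSED
  event#4 t=4ms outcome=S: state=CLOSED
  event#5 t=8ms outcome=S: state=CLOSED
  event#6 t=11ms outcome=F: state=CLOSED
  event#7 t=13ms outcome=S: state=CLOSED
  event#8 t=14ms outcome=F: state=CLOSED
  event#9 t=15ms outcome=S: state=CLOSED
  event#10 t=16ms outcome=F: state=CLOSED
  event#11 t=18ms outcome=S: state=CLOSED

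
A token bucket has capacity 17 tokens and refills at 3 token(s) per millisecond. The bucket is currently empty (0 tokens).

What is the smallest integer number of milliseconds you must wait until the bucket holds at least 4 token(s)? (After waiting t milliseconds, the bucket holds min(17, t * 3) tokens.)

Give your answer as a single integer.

Need t * 3 >= 4, so t >= 4/3.
Smallest integer t = ceil(4/3) = 2.

Answer: 2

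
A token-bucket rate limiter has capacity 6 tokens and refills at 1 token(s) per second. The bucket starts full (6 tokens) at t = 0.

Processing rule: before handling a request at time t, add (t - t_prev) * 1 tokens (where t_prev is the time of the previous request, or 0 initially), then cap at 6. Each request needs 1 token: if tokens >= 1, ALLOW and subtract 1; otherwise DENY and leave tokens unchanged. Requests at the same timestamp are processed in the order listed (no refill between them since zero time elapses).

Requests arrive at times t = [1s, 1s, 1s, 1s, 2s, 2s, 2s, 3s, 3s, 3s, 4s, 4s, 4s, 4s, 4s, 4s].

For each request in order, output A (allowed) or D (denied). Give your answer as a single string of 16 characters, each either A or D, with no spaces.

Answer: AAAAAAAADDADDDDD

Derivation:
Simulating step by step:
  req#1 t=1s: ALLOW
  req#2 t=1s: ALLOW
  req#3 t=1s: ALLOW
  req#4 t=1s: ALLOW
  req#5 t=2s: ALLOW
  req#6 t=2s: ALLOW
  req#7 t=2s: ALLOW
  req#8 t=3s: ALLOW
  req#9 t=3s: DENY
  req#10 t=3s: DENY
  req#11 t=4s: ALLOW
  req#12 t=4s: DENY
  req#13 t=4s: DENY
  req#14 t=4s: DENY
  req#15 t=4s: DENY
  req#16 t=4s: DENY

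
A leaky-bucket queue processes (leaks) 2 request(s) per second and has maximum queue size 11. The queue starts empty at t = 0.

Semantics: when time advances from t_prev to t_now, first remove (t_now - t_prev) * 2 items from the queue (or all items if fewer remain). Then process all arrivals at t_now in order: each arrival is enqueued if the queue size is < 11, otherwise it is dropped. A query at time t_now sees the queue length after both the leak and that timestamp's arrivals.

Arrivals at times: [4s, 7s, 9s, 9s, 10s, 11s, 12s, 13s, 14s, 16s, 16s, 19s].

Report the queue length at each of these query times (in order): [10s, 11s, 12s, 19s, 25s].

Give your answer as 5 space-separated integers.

Answer: 1 1 1 1 0

Derivation:
Queue lengths at query times:
  query t=10s: backlog = 1
  query t=11s: backlog = 1
  query t=12s: backlog = 1
  query t=19s: backlog = 1
  query t=25s: backlog = 0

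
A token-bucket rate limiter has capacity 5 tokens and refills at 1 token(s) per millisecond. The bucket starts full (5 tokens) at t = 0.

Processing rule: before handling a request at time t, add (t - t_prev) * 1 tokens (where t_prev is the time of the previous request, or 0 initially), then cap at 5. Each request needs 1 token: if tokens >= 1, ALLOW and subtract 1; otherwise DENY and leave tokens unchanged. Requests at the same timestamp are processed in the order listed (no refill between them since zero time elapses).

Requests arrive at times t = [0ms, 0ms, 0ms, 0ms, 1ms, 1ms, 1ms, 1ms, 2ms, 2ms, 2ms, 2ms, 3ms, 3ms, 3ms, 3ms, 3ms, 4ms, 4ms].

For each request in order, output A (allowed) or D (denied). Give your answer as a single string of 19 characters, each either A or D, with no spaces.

Simulating step by step:
  req#1 t=0ms: ALLOW
  req#2 t=0ms: ALLOW
  req#3 t=0ms: ALLOW
  req#4 t=0ms: ALLOW
  req#5 t=1ms: ALLOW
  req#6 t=1ms: ALLOW
  req#7 t=1ms: DENY
  req#8 t=1ms: DENY
  req#9 t=2ms: ALLOW
  req#10 t=2ms: DENY
  req#11 t=2ms: DENY
  req#12 t=2ms: DENY
  req#13 t=3ms: ALLOW
  req#14 t=3ms: DENY
  req#15 t=3ms: DENY
  req#16 t=3ms: DENY
  req#17 t=3ms: DENY
  req#18 t=4ms: ALLOW
  req#19 t=4ms: DENY

Answer: AAAAAADDADDDADDDDAD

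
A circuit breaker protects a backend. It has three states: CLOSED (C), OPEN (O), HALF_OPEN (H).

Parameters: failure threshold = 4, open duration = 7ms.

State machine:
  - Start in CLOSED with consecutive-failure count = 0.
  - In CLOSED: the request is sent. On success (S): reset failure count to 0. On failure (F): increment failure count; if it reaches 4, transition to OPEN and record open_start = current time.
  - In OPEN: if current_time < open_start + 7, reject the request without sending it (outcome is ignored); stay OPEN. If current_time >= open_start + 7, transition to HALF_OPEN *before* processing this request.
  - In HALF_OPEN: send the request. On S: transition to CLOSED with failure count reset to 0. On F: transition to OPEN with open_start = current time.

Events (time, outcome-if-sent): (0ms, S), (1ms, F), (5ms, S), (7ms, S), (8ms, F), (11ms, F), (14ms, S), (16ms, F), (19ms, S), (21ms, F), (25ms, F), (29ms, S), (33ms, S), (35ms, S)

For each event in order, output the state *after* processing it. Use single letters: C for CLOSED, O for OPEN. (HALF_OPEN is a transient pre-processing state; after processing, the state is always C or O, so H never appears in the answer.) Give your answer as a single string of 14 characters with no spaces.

State after each event:
  event#1 t=0ms outcome=S: state=CLOSED
  event#2 t=1ms outcome=F: state=CLOSED
  event#3 t=5ms outcome=S: state=CLOSED
  event#4 t=7ms outcome=S: state=CLOSED
  event#5 t=8ms outcome=F: state=CLOSED
  event#6 t=11ms outcome=F: state=CLOSED
  event#7 t=14ms outcome=S: state=CLOSED
  event#8 t=16ms outcome=F: state=CLOSED
  event#9 t=19ms outcome=S: state=CLOSED
  event#10 t=21ms outcome=F: state=CLOSED
  event#11 t=25ms outcome=F: state=CLOSED
  event#12 t=29ms outcome=S: state=CLOSED
  event#13 t=33ms outcome=S: state=CLOSED
  event#14 t=35ms outcome=S: state=CLOSED

Answer: CCCCCCCCCCCCCC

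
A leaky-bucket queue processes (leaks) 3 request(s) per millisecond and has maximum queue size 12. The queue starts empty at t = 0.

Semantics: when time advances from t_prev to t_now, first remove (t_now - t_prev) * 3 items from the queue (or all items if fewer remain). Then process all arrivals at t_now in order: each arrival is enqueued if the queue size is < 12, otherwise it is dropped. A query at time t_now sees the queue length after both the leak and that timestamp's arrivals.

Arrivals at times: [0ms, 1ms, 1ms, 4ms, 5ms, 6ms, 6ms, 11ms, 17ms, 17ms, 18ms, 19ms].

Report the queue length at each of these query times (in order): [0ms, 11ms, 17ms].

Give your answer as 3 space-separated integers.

Queue lengths at query times:
  query t=0ms: backlog = 1
  query t=11ms: backlog = 1
  query t=17ms: backlog = 2

Answer: 1 1 2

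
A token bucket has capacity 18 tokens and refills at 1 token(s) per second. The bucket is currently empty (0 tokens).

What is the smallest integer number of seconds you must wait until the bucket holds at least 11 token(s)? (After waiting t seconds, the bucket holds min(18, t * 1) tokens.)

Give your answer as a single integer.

Answer: 11

Derivation:
Need t * 1 >= 11, so t >= 11/1.
Smallest integer t = ceil(11/1) = 11.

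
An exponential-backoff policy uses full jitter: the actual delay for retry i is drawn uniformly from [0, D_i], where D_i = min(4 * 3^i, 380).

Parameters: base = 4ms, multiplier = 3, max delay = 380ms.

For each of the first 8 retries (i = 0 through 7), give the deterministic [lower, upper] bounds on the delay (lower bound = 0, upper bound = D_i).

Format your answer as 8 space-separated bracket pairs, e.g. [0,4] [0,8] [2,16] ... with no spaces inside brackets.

Answer: [0,4] [0,12] [0,36] [0,108] [0,324] [0,380] [0,380] [0,380]

Derivation:
Computing bounds per retry:
  i=0: D_i=min(4*3^0,380)=4, bounds=[0,4]
  i=1: D_i=min(4*3^1,380)=12, bounds=[0,12]
  i=2: D_i=min(4*3^2,380)=36, bounds=[0,36]
  i=3: D_i=min(4*3^3,380)=108, bounds=[0,108]
  i=4: D_i=min(4*3^4,380)=324, bounds=[0,324]
  i=5: D_i=min(4*3^5,380)=380, bounds=[0,380]
  i=6: D_i=min(4*3^6,380)=380, bounds=[0,380]
  i=7: D_i=min(4*3^7,380)=380, bounds=[0,380]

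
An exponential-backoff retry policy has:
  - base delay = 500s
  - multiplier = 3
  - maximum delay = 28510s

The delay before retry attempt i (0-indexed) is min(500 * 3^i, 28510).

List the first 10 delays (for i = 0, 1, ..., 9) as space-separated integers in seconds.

Answer: 500 1500 4500 13500 28510 28510 28510 28510 28510 28510

Derivation:
Computing each delay:
  i=0: min(500*3^0, 28510) = 500
  i=1: min(500*3^1, 28510) = 1500
  i=2: min(500*3^2, 28510) = 4500
  i=3: min(500*3^3, 28510) = 13500
  i=4: min(500*3^4, 28510) = 28510
  i=5: min(500*3^5, 28510) = 28510
  i=6: min(500*3^6, 28510) = 28510
  i=7: min(500*3^7, 28510) = 28510
  i=8: min(500*3^8, 28510) = 28510
  i=9: min(500*3^9, 28510) = 28510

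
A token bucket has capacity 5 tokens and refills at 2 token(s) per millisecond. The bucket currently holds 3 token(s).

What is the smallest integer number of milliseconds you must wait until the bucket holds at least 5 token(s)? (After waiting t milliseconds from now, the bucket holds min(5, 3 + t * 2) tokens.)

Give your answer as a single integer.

Answer: 1

Derivation:
Need 3 + t * 2 >= 5, so t >= 2/2.
Smallest integer t = ceil(2/2) = 1.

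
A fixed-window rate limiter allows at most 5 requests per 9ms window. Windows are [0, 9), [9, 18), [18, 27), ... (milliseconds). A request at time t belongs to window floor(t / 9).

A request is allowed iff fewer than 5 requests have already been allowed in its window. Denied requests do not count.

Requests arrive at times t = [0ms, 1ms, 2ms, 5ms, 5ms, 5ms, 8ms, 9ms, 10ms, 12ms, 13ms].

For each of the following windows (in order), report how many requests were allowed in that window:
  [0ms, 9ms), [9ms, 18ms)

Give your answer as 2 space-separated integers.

Answer: 5 4

Derivation:
Processing requests:
  req#1 t=0ms (window 0): ALLOW
  req#2 t=1ms (window 0): ALLOW
  req#3 t=2ms (window 0): ALLOW
  req#4 t=5ms (window 0): ALLOW
  req#5 t=5ms (window 0): ALLOW
  req#6 t=5ms (window 0): DENY
  req#7 t=8ms (window 0): DENY
  req#8 t=9ms (window 1): ALLOW
  req#9 t=10ms (window 1): ALLOW
  req#10 t=12ms (window 1): ALLOW
  req#11 t=13ms (window 1): ALLOW

Allowed counts by window: 5 4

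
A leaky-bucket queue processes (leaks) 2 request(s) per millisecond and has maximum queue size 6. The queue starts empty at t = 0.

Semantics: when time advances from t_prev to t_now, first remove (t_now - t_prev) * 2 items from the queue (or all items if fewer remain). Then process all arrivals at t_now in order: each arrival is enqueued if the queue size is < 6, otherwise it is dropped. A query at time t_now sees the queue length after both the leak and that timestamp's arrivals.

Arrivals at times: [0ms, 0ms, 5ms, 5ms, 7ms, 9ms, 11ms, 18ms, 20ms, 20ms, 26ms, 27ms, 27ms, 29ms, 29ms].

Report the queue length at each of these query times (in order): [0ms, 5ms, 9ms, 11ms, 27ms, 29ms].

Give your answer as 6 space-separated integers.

Queue lengths at query times:
  query t=0ms: backlog = 2
  query t=5ms: backlog = 2
  query t=9ms: backlog = 1
  query t=11ms: backlog = 1
  query t=27ms: backlog = 2
  query t=29ms: backlog = 2

Answer: 2 2 1 1 2 2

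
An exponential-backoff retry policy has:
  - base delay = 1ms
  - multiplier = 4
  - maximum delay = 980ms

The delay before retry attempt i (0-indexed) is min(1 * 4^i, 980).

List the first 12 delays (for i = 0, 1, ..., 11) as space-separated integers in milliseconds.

Computing each delay:
  i=0: min(1*4^0, 980) = 1
  i=1: min(1*4^1, 980) = 4
  i=2: min(1*4^2, 980) = 16
  i=3: min(1*4^3, 980) = 64
  i=4: min(1*4^4, 980) = 256
  i=5: min(1*4^5, 980) = 980
  i=6: min(1*4^6, 980) = 980
  i=7: min(1*4^7, 980) = 980
  i=8: min(1*4^8, 980) = 980
  i=9: min(1*4^9, 980) = 980
  i=10: min(1*4^10, 980) = 980
  i=11: min(1*4^11, 980) = 980

Answer: 1 4 16 64 256 980 980 980 980 980 980 980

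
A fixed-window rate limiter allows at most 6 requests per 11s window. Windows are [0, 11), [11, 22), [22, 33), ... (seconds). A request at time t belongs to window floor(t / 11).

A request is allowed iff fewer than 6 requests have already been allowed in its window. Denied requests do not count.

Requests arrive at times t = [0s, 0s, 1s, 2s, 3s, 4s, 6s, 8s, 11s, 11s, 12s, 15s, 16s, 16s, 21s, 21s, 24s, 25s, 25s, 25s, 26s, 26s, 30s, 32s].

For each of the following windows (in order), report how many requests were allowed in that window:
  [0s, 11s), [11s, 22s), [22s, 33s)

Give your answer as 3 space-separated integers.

Answer: 6 6 6

Derivation:
Processing requests:
  req#1 t=0s (window 0): ALLOW
  req#2 t=0s (window 0): ALLOW
  req#3 t=1s (window 0): ALLOW
  req#4 t=2s (window 0): ALLOW
  req#5 t=3s (window 0): ALLOW
  req#6 t=4s (window 0): ALLOW
  req#7 t=6s (window 0): DENY
  req#8 t=8s (window 0): DENY
  req#9 t=11s (window 1): ALLOW
  req#10 t=11s (window 1): ALLOW
  req#11 t=12s (window 1): ALLOW
  req#12 t=15s (window 1): ALLOW
  req#13 t=16s (window 1): ALLOW
  req#14 t=16s (window 1): ALLOW
  req#15 t=21s (window 1): DENY
  req#16 t=21s (window 1): DENY
  req#17 t=24s (window 2): ALLOW
  req#18 t=25s (window 2): ALLOW
  req#19 t=25s (window 2): ALLOW
  req#20 t=25s (window 2): ALLOW
  req#21 t=26s (window 2): ALLOW
  req#22 t=26s (window 2): ALLOW
  req#23 t=30s (window 2): DENY
  req#24 t=32s (window 2): DENY

Allowed counts by window: 6 6 6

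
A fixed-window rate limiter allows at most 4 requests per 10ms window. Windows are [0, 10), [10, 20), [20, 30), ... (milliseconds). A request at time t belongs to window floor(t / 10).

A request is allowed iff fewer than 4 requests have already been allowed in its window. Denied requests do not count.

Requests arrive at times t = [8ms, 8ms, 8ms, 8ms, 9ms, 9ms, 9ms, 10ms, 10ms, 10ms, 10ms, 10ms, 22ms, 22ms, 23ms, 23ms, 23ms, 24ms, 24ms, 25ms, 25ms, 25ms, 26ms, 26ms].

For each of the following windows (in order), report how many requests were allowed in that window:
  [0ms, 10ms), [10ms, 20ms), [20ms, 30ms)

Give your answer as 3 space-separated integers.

Processing requests:
  req#1 t=8ms (window 0): ALLOW
  req#2 t=8ms (window 0): ALLOW
  req#3 t=8ms (window 0): ALLOW
  req#4 t=8ms (window 0): ALLOW
  req#5 t=9ms (window 0): DENY
  req#6 t=9ms (window 0): DENY
  req#7 t=9ms (window 0): DENY
  req#8 t=10ms (window 1): ALLOW
  req#9 t=10ms (window 1): ALLOW
  req#10 t=10ms (window 1): ALLOW
  req#11 t=10ms (window 1): ALLOW
  req#12 t=10ms (window 1): DENY
  req#13 t=22ms (window 2): ALLOW
  req#14 t=22ms (window 2): ALLOW
  req#15 t=23ms (window 2): ALLOW
  req#16 t=23ms (window 2): ALLOW
  req#17 t=23ms (window 2): DENY
  req#18 t=24ms (window 2): DENY
  req#19 t=24ms (window 2): DENY
  req#20 t=25ms (window 2): DENY
  req#21 t=25ms (window 2): DENY
  req#22 t=25ms (window 2): DENY
  req#23 t=26ms (window 2): DENY
  req#24 t=26ms (window 2): DENY

Allowed counts by window: 4 4 4

Answer: 4 4 4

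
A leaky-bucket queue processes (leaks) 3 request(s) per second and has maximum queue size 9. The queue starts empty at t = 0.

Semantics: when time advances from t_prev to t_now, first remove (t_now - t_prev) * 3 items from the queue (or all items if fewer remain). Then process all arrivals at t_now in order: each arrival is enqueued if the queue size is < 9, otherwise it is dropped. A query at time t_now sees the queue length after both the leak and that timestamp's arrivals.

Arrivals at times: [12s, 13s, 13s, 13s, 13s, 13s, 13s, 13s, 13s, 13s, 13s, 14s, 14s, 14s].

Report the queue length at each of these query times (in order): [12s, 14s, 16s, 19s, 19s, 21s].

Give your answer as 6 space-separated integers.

Answer: 1 9 3 0 0 0

Derivation:
Queue lengths at query times:
  query t=12s: backlog = 1
  query t=14s: backlog = 9
  query t=16s: backlog = 3
  query t=19s: backlog = 0
  query t=19s: backlog = 0
  query t=21s: backlog = 0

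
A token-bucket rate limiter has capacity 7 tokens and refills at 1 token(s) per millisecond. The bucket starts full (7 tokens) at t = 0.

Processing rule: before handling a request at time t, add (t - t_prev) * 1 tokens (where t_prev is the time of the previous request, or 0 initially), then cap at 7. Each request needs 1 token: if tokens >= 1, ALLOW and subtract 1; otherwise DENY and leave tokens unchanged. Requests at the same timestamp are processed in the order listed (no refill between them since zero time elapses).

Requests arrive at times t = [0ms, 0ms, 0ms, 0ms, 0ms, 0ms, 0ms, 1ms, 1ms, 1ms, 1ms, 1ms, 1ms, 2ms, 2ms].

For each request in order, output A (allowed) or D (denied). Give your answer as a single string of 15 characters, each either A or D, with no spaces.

Answer: AAAAAAAADDDDDAD

Derivation:
Simulating step by step:
  req#1 t=0ms: ALLOW
  req#2 t=0ms: ALLOW
  req#3 t=0ms: ALLOW
  req#4 t=0ms: ALLOW
  req#5 t=0ms: ALLOW
  req#6 t=0ms: ALLOW
  req#7 t=0ms: ALLOW
  req#8 t=1ms: ALLOW
  req#9 t=1ms: DENY
  req#10 t=1ms: DENY
  req#11 t=1ms: DENY
  req#12 t=1ms: DENY
  req#13 t=1ms: DENY
  req#14 t=2ms: ALLOW
  req#15 t=2ms: DENY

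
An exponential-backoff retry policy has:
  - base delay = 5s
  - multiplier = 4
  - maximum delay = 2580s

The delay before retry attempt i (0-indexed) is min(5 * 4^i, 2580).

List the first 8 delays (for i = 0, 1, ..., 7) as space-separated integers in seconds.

Answer: 5 20 80 320 1280 2580 2580 2580

Derivation:
Computing each delay:
  i=0: min(5*4^0, 2580) = 5
  i=1: min(5*4^1, 2580) = 20
  i=2: min(5*4^2, 2580) = 80
  i=3: min(5*4^3, 2580) = 320
  i=4: min(5*4^4, 2580) = 1280
  i=5: min(5*4^5, 2580) = 2580
  i=6: min(5*4^6, 2580) = 2580
  i=7: min(5*4^7, 2580) = 2580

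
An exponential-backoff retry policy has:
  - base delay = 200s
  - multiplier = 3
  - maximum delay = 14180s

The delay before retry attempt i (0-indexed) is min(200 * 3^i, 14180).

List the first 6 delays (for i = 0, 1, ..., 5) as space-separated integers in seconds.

Answer: 200 600 1800 5400 14180 14180

Derivation:
Computing each delay:
  i=0: min(200*3^0, 14180) = 200
  i=1: min(200*3^1, 14180) = 600
  i=2: min(200*3^2, 14180) = 1800
  i=3: min(200*3^3, 14180) = 5400
  i=4: min(200*3^4, 14180) = 14180
  i=5: min(200*3^5, 14180) = 14180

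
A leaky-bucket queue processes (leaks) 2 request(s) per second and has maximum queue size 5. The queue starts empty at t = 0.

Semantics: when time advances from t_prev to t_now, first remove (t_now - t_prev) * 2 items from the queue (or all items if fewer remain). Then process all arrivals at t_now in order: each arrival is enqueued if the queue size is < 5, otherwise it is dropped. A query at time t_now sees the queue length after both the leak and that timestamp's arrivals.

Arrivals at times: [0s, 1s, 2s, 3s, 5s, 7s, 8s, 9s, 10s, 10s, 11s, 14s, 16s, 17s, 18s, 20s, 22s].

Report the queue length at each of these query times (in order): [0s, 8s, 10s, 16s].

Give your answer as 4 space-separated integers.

Queue lengths at query times:
  query t=0s: backlog = 1
  query t=8s: backlog = 1
  query t=10s: backlog = 2
  query t=16s: backlog = 1

Answer: 1 1 2 1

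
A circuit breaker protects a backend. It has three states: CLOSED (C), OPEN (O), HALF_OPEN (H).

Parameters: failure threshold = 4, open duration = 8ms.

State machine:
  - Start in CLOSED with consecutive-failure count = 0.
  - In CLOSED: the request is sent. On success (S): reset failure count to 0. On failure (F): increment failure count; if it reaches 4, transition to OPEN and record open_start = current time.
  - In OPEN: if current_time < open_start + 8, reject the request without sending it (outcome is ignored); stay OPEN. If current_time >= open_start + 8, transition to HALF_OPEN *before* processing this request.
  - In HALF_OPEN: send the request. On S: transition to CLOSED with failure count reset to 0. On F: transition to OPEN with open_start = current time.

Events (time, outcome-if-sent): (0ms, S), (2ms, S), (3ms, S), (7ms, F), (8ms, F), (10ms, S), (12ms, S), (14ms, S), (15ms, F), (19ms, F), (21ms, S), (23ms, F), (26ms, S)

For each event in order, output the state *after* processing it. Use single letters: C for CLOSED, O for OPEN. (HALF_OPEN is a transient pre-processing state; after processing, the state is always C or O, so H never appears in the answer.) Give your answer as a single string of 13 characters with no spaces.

Answer: CCCCCCCCCCCCC

Derivation:
State after each event:
  event#1 t=0ms outcome=S: state=CLOSED
  event#2 t=2ms outcome=S: state=CLOSED
  event#3 t=3ms outcome=S: state=CLOSED
  event#4 t=7ms outcome=F: state=CLOSED
  event#5 t=8ms outcome=F: state=CLOSED
  event#6 t=10ms outcome=S: state=CLOSED
  event#7 t=12ms outcome=S: state=CLOSED
  event#8 t=14ms outcome=S: state=CLOSED
  event#9 t=15ms outcome=F: state=CLOSED
  event#10 t=19ms outcome=F: state=CLOSED
  event#11 t=21ms outcome=S: state=CLOSED
  event#12 t=23ms outcome=F: state=CLOSED
  event#13 t=26ms outcome=S: state=CLOSED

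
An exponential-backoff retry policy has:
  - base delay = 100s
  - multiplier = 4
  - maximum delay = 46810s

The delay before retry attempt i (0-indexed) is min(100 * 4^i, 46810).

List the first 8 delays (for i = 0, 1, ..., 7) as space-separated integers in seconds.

Answer: 100 400 1600 6400 25600 46810 46810 46810

Derivation:
Computing each delay:
  i=0: min(100*4^0, 46810) = 100
  i=1: min(100*4^1, 46810) = 400
  i=2: min(100*4^2, 46810) = 1600
  i=3: min(100*4^3, 46810) = 6400
  i=4: min(100*4^4, 46810) = 25600
  i=5: min(100*4^5, 46810) = 46810
  i=6: min(100*4^6, 46810) = 46810
  i=7: min(100*4^7, 46810) = 46810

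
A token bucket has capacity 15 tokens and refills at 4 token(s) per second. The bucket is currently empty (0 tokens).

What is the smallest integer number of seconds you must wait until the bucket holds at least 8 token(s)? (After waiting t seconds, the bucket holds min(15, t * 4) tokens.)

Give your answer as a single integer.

Answer: 2

Derivation:
Need t * 4 >= 8, so t >= 8/4.
Smallest integer t = ceil(8/4) = 2.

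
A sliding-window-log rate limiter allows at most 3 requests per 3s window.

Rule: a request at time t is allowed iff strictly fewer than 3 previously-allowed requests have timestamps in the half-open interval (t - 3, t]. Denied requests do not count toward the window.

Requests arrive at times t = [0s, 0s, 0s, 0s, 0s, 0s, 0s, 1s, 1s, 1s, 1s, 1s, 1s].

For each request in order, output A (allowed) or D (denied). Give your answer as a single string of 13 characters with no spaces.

Answer: AAADDDDDDDDDD

Derivation:
Tracking allowed requests in the window:
  req#1 t=0s: ALLOW
  req#2 t=0s: ALLOW
  req#3 t=0s: ALLOW
  req#4 t=0s: DENY
  req#5 t=0s: DENY
  req#6 t=0s: DENY
  req#7 t=0s: DENY
  req#8 t=1s: DENY
  req#9 t=1s: DENY
  req#10 t=1s: DENY
  req#11 t=1s: DENY
  req#12 t=1s: DENY
  req#13 t=1s: DENY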